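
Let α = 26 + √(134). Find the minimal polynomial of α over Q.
m_α(x) = x^2 - 52x + 542

From α - 26 = √(134), squaring gives (α - 26)^2 = 134, i.e. α^2 - 52α + 676 = 134, so α^2 - 52α + 542 = 0. The discriminant of x^2 - 52x + 542 is (-52)^2 - 4·(542) = 2704 - 2168 = 536, and 4·(134) is not a perfect square in Q since 134 is squarefree and ≠ 1. Hence x^2 - 52x + 542 is irreducible over Q and is the minimal polynomial of α.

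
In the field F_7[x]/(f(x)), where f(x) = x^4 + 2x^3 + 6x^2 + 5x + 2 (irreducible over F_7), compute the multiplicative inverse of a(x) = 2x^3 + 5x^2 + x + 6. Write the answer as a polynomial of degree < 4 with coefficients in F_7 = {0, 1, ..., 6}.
a(x)^(-1) ≡ 4x^3 + 6x^2 + 2x + 6 (mod f(x))

Since f is irreducible over F_7, F_7[x]/(f) is a field and a(x) ≠ 0 has an inverse. Apply the extended Euclidean algorithm to f(x) and a(x) in F_7[x]: f(x) = (4x + 5)·a(x) + (5x^2 + 4x);  a(x) = (6x + 6)·(5x^2 + 4x) + (5x + 6);  (5x^2 + 4x) = (x + 1)·(5x + 6) + (1). The last nonzero remainder is the constant 1 = gcd(f, a) in F_7. Back-substituting through the division chain expresses 1 = s(x)·a(x) + t(x)·f(x) with s(x) ≡ 4x^3 + 6x^2 + 2x + 6 (mod f), so a(x)^(-1) ≡ s(x) = 4x^3 + 6x^2 + 2x + 6 (mod f). Check: (2x^3 + 5x^2 + x + 6)·(4x^3 + 6x^2 + 2x + 6) = x^6 + 4x^5 + 3x^4 + 3x^3 + 5x^2 + 4x + 1 ≡ 1 (mod x^4 + 2x^3 + 6x^2 + 5x + 2).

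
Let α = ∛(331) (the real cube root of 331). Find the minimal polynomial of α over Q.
m_α(x) = x^3 - 331

α satisfies α^3 = 331, so x^3 - 331 annihilates α. By the rational root test, a rational root p/q (in lowest terms) of x^3 - 331 would satisfy p^3 = 331 q^3, forcing q = 1 and p^3 = 331; but 331 is not a perfect cube, contradiction. A monic cubic over Q with no rational root is irreducible (any nontrivial factorization would include a linear factor). Hence x^3 - 331 is the minimal polynomial of α, and in particular [Q(α):Q] = 3.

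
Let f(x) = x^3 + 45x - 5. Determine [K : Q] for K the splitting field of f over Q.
[K : Q] = 6

By the rational root test, any rational root of the monic integer polynomial f(x) = x^3 + 45x - 5 must be an integer dividing the constant term -5, i.e. one of ±{1, 5}. Evaluating: f(1) = 41, f(-1) = -51, f(5) = 345, f(-5) = -355; none is 0, so f has no rational root and is therefore irreducible over Q (a cubic with no linear factor over a field is irreducible). For an irreducible cubic, the Galois group is A_3 or S_3 according as the discriminant disc(f) = -4a^3 - 27b^2 = -4·(45)^3 - 27·(-5)^2 = -365175 is or is not a square in Q. Here disc(f) = -365175 is not a perfect square in Q, so the Galois group of f over Q is not contained in A_3 and must be all of S_3. The splitting field has degree |S_3| = 6 over Q, so [K : Q] = 6.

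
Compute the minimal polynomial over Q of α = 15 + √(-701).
m_α(x) = x^2 - 30x + 926

From α - 15 = √(-701), squaring gives (α - 15)^2 = -701, i.e. α^2 - 30α + 225 = -701, so α^2 - 30α + 926 = 0. The discriminant of x^2 - 30x + 926 is (-30)^2 - 4·(926) = 900 - 3704 = -2804, and 4·(-701) is not a perfect square in Q since -701 is squarefree and ≠ 1. Hence x^2 - 30x + 926 is irreducible over Q and is the minimal polynomial of α.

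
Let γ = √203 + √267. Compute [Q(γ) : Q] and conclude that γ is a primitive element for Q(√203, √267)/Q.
[Q(γ) : Q] = 4 (equivalently, Q(γ) = Q(√203, √267))

Obviously Q(γ) ⊆ Q(√203, √267), and [Q(√203, √267):Q] = 4 (since 203, 267 are distinct squarefree integers > 1 with 54201 not a perfect square). To show equality we compute the minimal polynomial of γ. From γ = √203 + √267: γ^2 = 203 + 2√(54201) + 267 = 470 + 2√(54201), so γ^2 - 470 = 2√(54201); squaring, (γ^2 - 470)^2 = 4·54201, i.e. γ^4 - 940γ^2 + 220900 - 216804 = 0, i.e. γ^4 - 940γ^2 + 4096 = 0. So γ is a root of x^4 - 940x^2 + 4096. This polynomial is irreducible over Q: it has no rational root (each ±√203 ± √267 is irrational), and any factorization into two quadratics over Q would force √(54201) ∈ Q (pairing opposite roots) or √203, √267 ∈ Q (other pairings), all impossible. Hence [Q(γ):Q] = 4 = [Q(√203, √267):Q], so Q(γ) = Q(√203, √267).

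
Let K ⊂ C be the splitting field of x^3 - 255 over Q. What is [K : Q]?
[K : Q] = 6

The roots of x^3 - 255 are ∛255, ω∛255, ω^2∛255 where ω = e^(2πi/3) is a primitive cube root of unity, so K = Q(∛255, ω). Now [Q(∛255):Q] = 3 (since 255 is not a perfect cube, x^3 - 255 is irreducible) and [Q(ω):Q] = 2. Both 2 and 3 divide [K:Q], and [K:Q] ≤ 3·2 = 6, so [K:Q] = 6. (Equivalently: Q(∛255) ⊂ R but ω ∉ R, so [K : Q(∛255)] = 2.)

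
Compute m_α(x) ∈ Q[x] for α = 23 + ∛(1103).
m_α(x) = x^3 - 69x^2 + 1587x - 13270

Set β = α - 23 = ∛(1103), so β^3 = 1103. Then (α - 23)^3 - 1103 = 0, i.e. α is a root of g(x) = (x - 23)^3 - 1103 = x^3 - 69x^2 + 1587x - 13270. Since g(x) = h(x - 23) where h(x) = x^3 - 1103, and h is irreducible over Q (because 1103 is not a perfect cube, so h has no rational root, and a monic cubic with no rational root is irreducible), g is also irreducible (irreducibility is preserved under the substitution x → x - 23). Hence m_α(x) = x^3 - 69x^2 + 1587x - 13270.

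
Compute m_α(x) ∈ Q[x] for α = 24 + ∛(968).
m_α(x) = x^3 - 72x^2 + 1728x - 14792

Set β = α - 24 = ∛(968), so β^3 = 968. Then (α - 24)^3 - 968 = 0, i.e. α is a root of g(x) = (x - 24)^3 - 968 = x^3 - 72x^2 + 1728x - 14792. Since g(x) = h(x - 24) where h(x) = x^3 - 968, and h is irreducible over Q (because 968 is not a perfect cube, so h has no rational root, and a monic cubic with no rational root is irreducible), g is also irreducible (irreducibility is preserved under the substitution x → x - 24). Hence m_α(x) = x^3 - 72x^2 + 1728x - 14792.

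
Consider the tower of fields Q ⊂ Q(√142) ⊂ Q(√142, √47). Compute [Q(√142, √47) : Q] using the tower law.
[Q(√142, √47) : Q] = 4

[Q(√142):Q] = 2 (min poly x^2 - 142, irreducible since 142 is squarefree > 1). For the top step, suppose √47 ∈ Q(√142), say √47 = c + d√142 with c, d ∈ Q. Squaring: 47 = c^2 + 142d^2 + 2cd√142. Since √142 ∉ Q this forces 2cd = 0. If d = 0 then √47 = c ∈ Q, contradicting 47 squarefree > 1. If c = 0 then 47 = 142d^2, so 142·47 = (142d)^2 is a perfect square in Q — but 142·47 = 6674 is not a perfect square (since 142 and 47 are distinct squarefree integers). Contradiction. Hence √47 ∉ Q(√142), so x^2 - 47 stays irreducible over Q(√142) and [Q(√142, √47) : Q(√142)] = 2. By the tower law, [Q(√142, √47) : Q] = 2 · 2 = 4.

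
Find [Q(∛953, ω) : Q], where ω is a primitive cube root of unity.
[Q(∛953, ω) : Q] = 6

[Q(∛953):Q] = 3 (min poly x^3 - 953, irreducible since 953 is not a perfect cube). [Q(ω):Q] = 2 (min poly x^2 + x + 1). Since Q(∛953) ⊂ R and ω ∉ R, we have ω ∉ Q(∛953), so x^2 + x + 1 remains irreducible over Q(∛953) and [Q(∛953, ω) : Q(∛953)] = 2. By the tower law, [Q(∛953, ω) : Q] = 3 · 2 = 6. (In fact Q(∛953, ω) is the splitting field of x^3 - 953 over Q.)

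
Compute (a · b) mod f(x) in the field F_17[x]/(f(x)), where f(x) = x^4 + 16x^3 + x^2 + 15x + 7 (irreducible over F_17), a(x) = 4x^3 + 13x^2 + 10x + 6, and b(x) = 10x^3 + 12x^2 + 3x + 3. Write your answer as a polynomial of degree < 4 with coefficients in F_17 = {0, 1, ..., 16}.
a · b ≡ 12x^3 + 4x^2 + 9x + 7 (mod f(x))

Multiply in F_17[x]: a(x)·b(x) = (4x^3 + 13x^2 + 10x + 6)·(10x^3 + 12x^2 + 3x + 3) = 6x^6 + 8x^5 + 13x^4 + 10x^3 + 5x^2 + 14x + 1. This has degree ≥ 4, so divide by f(x) over F_17: 6x^6 + 8x^5 + 13x^4 + 10x^3 + 5x^2 + 14x + 1 = (6x^2 + 14x + 4)·(x^4 + 16x^3 + x^2 + 15x + 7) + (12x^3 + 4x^2 + 9x + 7). Hence a·b ≡ 12x^3 + 4x^2 + 9x + 7 (mod f). (F_17[x]/(f) is a field with 17^4 = 83521 elements since f is irreducible of degree 4.)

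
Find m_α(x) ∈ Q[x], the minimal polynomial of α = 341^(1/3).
m_α(x) = x^3 - 341

α satisfies α^3 = 341, so x^3 - 341 annihilates α. By the rational root test, a rational root p/q (in lowest terms) of x^3 - 341 would satisfy p^3 = 341 q^3, forcing q = 1 and p^3 = 341; but 341 is not a perfect cube, contradiction. A monic cubic over Q with no rational root is irreducible (any nontrivial factorization would include a linear factor). Hence x^3 - 341 is the minimal polynomial of α, and in particular [Q(α):Q] = 3.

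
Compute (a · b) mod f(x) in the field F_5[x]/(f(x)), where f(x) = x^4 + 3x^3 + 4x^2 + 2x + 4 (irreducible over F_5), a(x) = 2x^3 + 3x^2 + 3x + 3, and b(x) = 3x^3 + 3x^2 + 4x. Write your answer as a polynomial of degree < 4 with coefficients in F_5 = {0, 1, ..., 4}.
a · b ≡ 2x^3 + 4x^2 + 2x + 1 (mod f(x))

Multiply in F_5[x]: a(x)·b(x) = (2x^3 + 3x^2 + 3x + 3)·(3x^3 + 3x^2 + 4x) = x^6 + x^4 + x^2 + 2x. This has degree ≥ 4, so divide by f(x) over F_5: x^6 + x^4 + x^2 + 2x = (x^2 + 2x + 1)·(x^4 + 3x^3 + 4x^2 + 2x + 4) + (2x^3 + 4x^2 + 2x + 1). Hence a·b ≡ 2x^3 + 4x^2 + 2x + 1 (mod f). (F_5[x]/(f) is a field with 5^4 = 625 elements since f is irreducible of degree 4.)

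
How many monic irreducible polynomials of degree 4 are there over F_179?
There are 256648410 monic irreducible polynomials of degree 4 over F_179

Each element of F_{179^4} that lies in no proper subfield is a root of exactly one monic irreducible of degree 4 over F_179, and each such polynomial has 4 distinct roots in F_{179^4}. By Möbius inversion the count is N_179(4) = (1/4) Σ_{d|4} μ(4/d) · 179^d = (1/4)(μ(4)·179^1 + μ(2)·179^2 + μ(1)·179^4) = 1026593640/4 = 256648410.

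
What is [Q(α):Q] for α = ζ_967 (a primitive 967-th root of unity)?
[Q(α):Q] = 966

The minimal polynomial of ζ_967 over Q is the 967-th cyclotomic polynomial Φ_967(x), which is irreducible over Q and has degree φ(967) = 966. Hence [Q(α):Q] = φ(967) = 966.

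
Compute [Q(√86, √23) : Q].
[Q(√86, √23) : Q] = 4

[Q(√86):Q] = 2 (min poly x^2 - 86, irreducible since 86 is squarefree > 1). For the top step, suppose √23 ∈ Q(√86), say √23 = c + d√86 with c, d ∈ Q. Squaring: 23 = c^2 + 86d^2 + 2cd√86. Since √86 ∉ Q this forces 2cd = 0. If d = 0 then √23 = c ∈ Q, contradicting 23 squarefree > 1. If c = 0 then 23 = 86d^2, so 86·23 = (86d)^2 is a perfect square in Q — but 86·23 = 1978 is not a perfect square (since 86 and 23 are distinct squarefree integers). Contradiction. Hence √23 ∉ Q(√86), so x^2 - 23 stays irreducible over Q(√86) and [Q(√86, √23) : Q(√86)] = 2. By the tower law, [Q(√86, √23) : Q] = 2 · 2 = 4.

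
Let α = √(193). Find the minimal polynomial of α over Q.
m_α(x) = x^2 - 193

α satisfies α^2 - 193 = 0, so x^2 - 193 annihilates α. Since d = 193 is squarefree and ≠ 1, it is not a perfect square in Q, so x^2 - 193 has no rational root and is therefore irreducible over Q (a degree-2 polynomial over a field is irreducible iff it has no root). Hence m_α(x) = x^2 - 193.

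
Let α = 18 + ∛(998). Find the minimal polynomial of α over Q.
m_α(x) = x^3 - 54x^2 + 972x - 6830

Set β = α - 18 = ∛(998), so β^3 = 998. Then (α - 18)^3 - 998 = 0, i.e. α is a root of g(x) = (x - 18)^3 - 998 = x^3 - 54x^2 + 972x - 6830. Since g(x) = h(x - 18) where h(x) = x^3 - 998, and h is irreducible over Q (because 998 is not a perfect cube, so h has no rational root, and a monic cubic with no rational root is irreducible), g is also irreducible (irreducibility is preserved under the substitution x → x - 18). Hence m_α(x) = x^3 - 54x^2 + 972x - 6830.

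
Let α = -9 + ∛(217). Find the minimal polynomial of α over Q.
m_α(x) = x^3 + 27x^2 + 243x + 512

Set β = α + 9 = ∛(217), so β^3 = 217. Then (α + 9)^3 - 217 = 0, i.e. α is a root of g(x) = (x + 9)^3 - 217 = x^3 + 27x^2 + 243x + 512. Since g(x) = h(x + 9) where h(x) = x^3 - 217, and h is irreducible over Q (because 217 is not a perfect cube, so h has no rational root, and a monic cubic with no rational root is irreducible), g is also irreducible (irreducibility is preserved under the substitution x → x + 9). Hence m_α(x) = x^3 + 27x^2 + 243x + 512.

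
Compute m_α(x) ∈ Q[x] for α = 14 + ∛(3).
m_α(x) = x^3 - 42x^2 + 588x - 2747

Set β = α - 14 = ∛(3), so β^3 = 3. Then (α - 14)^3 - 3 = 0, i.e. α is a root of g(x) = (x - 14)^3 - 3 = x^3 - 42x^2 + 588x - 2747. Since g(x) = h(x - 14) where h(x) = x^3 - 3, and h is irreducible over Q (because 3 is not a perfect cube, so h has no rational root, and a monic cubic with no rational root is irreducible), g is also irreducible (irreducibility is preserved under the substitution x → x - 14). Hence m_α(x) = x^3 - 42x^2 + 588x - 2747.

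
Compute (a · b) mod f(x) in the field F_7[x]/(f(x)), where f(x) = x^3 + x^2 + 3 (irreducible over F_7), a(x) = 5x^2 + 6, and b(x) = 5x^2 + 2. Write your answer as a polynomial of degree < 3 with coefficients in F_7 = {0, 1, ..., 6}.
a · b ≡ 2x^2 + 2x + 3 (mod f(x))

Multiply in F_7[x]: a(x)·b(x) = (5x^2 + 6)·(5x^2 + 2) = 4x^4 + 5x^2 + 5. This has degree ≥ 3, so divide by f(x) over F_7: 4x^4 + 5x^2 + 5 = (4x + 3)·(x^3 + x^2 + 3) + (2x^2 + 2x + 3). Hence a·b ≡ 2x^2 + 2x + 3 (mod f). (F_7[x]/(f) is a field with 7^3 = 343 elements since f is irreducible of degree 3.)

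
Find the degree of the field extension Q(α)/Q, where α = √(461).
[Q(α):Q] = 2

[Q(α):Q] equals the degree of the minimal polynomial of α. Here α^2 = 461 and x^2 - 461 is irreducible (d = 461 is squarefree, ≠ 1, hence not a square), so deg(m_α) = 2. Thus [Q(α):Q] = 2.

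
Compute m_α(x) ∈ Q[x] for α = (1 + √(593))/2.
m_α(x) = x^2 - x - 148

From 2α - 1 = √(593), squaring gives (2α - 1)^2 = 593, i.e. 4α^2 - 4α + 1 = 593, so α^2 - α + (1 - 593)/4 = 0. Since 593 ≡ 1 (mod 4), (1 - 593)/4 = -148 ∈ Z. The polynomial x^2 - x - 148 has discriminant 1 - 4·(-148) = 593, which is not a perfect square in Q (d = 593 is squarefree and ≠ 1), so x^2 - x - 148 is irreducible over Q. It is the minimal polynomial of α.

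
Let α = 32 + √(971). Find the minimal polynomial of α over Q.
m_α(x) = x^2 - 64x + 53

From α - 32 = √(971), squaring gives (α - 32)^2 = 971, i.e. α^2 - 64α + 1024 = 971, so α^2 - 64α + 53 = 0. The discriminant of x^2 - 64x + 53 is (-64)^2 - 4·(53) = 4096 - 212 = 3884, and 4·(971) is not a perfect square in Q since 971 is squarefree and ≠ 1. Hence x^2 - 64x + 53 is irreducible over Q and is the minimal polynomial of α.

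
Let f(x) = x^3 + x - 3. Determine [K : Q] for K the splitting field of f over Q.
[K : Q] = 6

By the rational root test, any rational root of the monic integer polynomial f(x) = x^3 + x - 3 must be an integer dividing the constant term -3, i.e. one of ±{1, 3}. Evaluating: f(1) = -1, f(-1) = -5, f(3) = 27, f(-3) = -33; none is 0, so f has no rational root and is therefore irreducible over Q (a cubic with no linear factor over a field is irreducible). For an irreducible cubic, the Galois group is A_3 or S_3 according as the discriminant disc(f) = -4a^3 - 27b^2 = -4·(1)^3 - 27·(-3)^2 = -247 is or is not a square in Q. Here disc(f) = -247 is not a perfect square in Q, so the Galois group of f over Q is not contained in A_3 and must be all of S_3. The splitting field has degree |S_3| = 6 over Q, so [K : Q] = 6.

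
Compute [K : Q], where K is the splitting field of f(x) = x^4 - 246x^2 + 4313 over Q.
[K : Q] = 4

Solving the quadratic in x^2: x^2 = (246 ± √(246^2 - 4·4313))/2 = (246 ± √43264)/2 = (246 ± 208)/2, giving x^2 = 227 or x^2 = 19. So f(x) = (x^2 - 227)(x^2 - 19) and the roots of f are ±√227, ±√19. Hence the splitting field is K = Q(√227, √19). Since 227 and 19 are distinct squarefree integers > 1, their product 4313 is not a perfect square, so √19 ∉ Q(√227). By the tower law [K:Q] = [Q(√227,√19):Q(√227)] · [Q(√227):Q] = 2 · 2 = 4.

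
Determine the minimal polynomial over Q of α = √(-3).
m_α(x) = x^2 + 3

α satisfies α^2 + 3 = 0, so x^2 + 3 annihilates α. Since d = -3 is squarefree and ≠ 1, it is not a perfect square in Q, so x^2 + 3 has no rational root and is therefore irreducible over Q (a degree-2 polynomial over a field is irreducible iff it has no root). Hence m_α(x) = x^2 + 3.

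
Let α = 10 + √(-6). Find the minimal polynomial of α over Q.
m_α(x) = x^2 - 20x + 106

From α - 10 = √(-6), squaring gives (α - 10)^2 = -6, i.e. α^2 - 20α + 100 = -6, so α^2 - 20α + 106 = 0. The discriminant of x^2 - 20x + 106 is (-20)^2 - 4·(106) = 400 - 424 = -24, and 4·(-6) is not a perfect square in Q since -6 is squarefree and ≠ 1. Hence x^2 - 20x + 106 is irreducible over Q and is the minimal polynomial of α.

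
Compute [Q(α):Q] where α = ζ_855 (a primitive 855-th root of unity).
[Q(α):Q] = 432

The minimal polynomial of ζ_855 over Q is the 855-th cyclotomic polynomial Φ_855(x), which is irreducible over Q and has degree φ(855) = 432. Hence [Q(α):Q] = φ(855) = 432.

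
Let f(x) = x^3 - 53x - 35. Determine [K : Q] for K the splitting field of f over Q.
[K : Q] = 6

By the rational root test, any rational root of the monic integer polynomial f(x) = x^3 - 53x - 35 must be an integer dividing the constant term -35, i.e. one of ±{1, 5, 7, 35}. Evaluating: f(1) = -87, f(-1) = 17, f(5) = -175, f(-5) = 105, f(7) = -63, f(-7) = -7, f(35) = 40985, f(-35) = -41055; none is 0, so f has no rational root and is therefore irreducible over Q (a cubic with no linear factor over a field is irreducible). For an irreducible cubic, the Galois group is A_3 or S_3 according as the discriminant disc(f) = -4a^3 - 27b^2 = -4·(-53)^3 - 27·(-35)^2 = 562433 is or is not a square in Q. Here disc(f) = 562433 is not a perfect square in Q, so the Galois group of f over Q is not contained in A_3 and must be all of S_3. The splitting field has degree |S_3| = 6 over Q, so [K : Q] = 6.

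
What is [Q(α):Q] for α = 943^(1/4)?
[Q(α):Q] = 4

α is a root of x^4 - 943. By Eisenstein's criterion at the prime p = 23 (which divides the constant term 943 but p^2 = 529 does not, since 943 is squarefree), x^4 - 943 is irreducible over Q. Hence [Q(α):Q] = 4.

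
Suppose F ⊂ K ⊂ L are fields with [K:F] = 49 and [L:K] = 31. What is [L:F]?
[L:F] = 1519

The tower law says that for any tower of field extensions F ⊂ K ⊂ L with finite degrees, [L:F] = [L:K] · [K:F]. Here this gives [L:F] = 31 · 49 = 1519.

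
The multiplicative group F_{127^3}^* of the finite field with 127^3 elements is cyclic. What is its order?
|F_{127^3}^*| = 2048382

F_{127^3} has 127^3 = 2048383 elements; its multiplicative group consists of all nonzero elements, so |F_{127^3}^*| = 2048383 - 1 = 2048382. (It is cyclic since any finite subgroup of the multiplicative group of a field is cyclic.)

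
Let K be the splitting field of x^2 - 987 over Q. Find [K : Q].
[K : Q] = 2

f(x) = x^2 - 987 factors as (x - √987)(x + √987). The splitting field is K = Q(√987). Since 987 is squarefree and > 1, it is not a perfect square, so x^2 - 987 is irreducible over Q and [Q(√987) : Q] = 2. Hence [K : Q] = 2.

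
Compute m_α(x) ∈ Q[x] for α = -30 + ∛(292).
m_α(x) = x^3 + 90x^2 + 2700x + 26708

Set β = α + 30 = ∛(292), so β^3 = 292. Then (α + 30)^3 - 292 = 0, i.e. α is a root of g(x) = (x + 30)^3 - 292 = x^3 + 90x^2 + 2700x + 26708. Since g(x) = h(x + 30) where h(x) = x^3 - 292, and h is irreducible over Q (because 292 is not a perfect cube, so h has no rational root, and a monic cubic with no rational root is irreducible), g is also irreducible (irreducibility is preserved under the substitution x → x + 30). Hence m_α(x) = x^3 + 90x^2 + 2700x + 26708.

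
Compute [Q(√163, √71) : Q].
[Q(√163, √71) : Q] = 4

[Q(√163):Q] = 2 (min poly x^2 - 163, irreducible since 163 is squarefree > 1). For the top step, suppose √71 ∈ Q(√163), say √71 = c + d√163 with c, d ∈ Q. Squaring: 71 = c^2 + 163d^2 + 2cd√163. Since √163 ∉ Q this forces 2cd = 0. If d = 0 then √71 = c ∈ Q, contradicting 71 squarefree > 1. If c = 0 then 71 = 163d^2, so 163·71 = (163d)^2 is a perfect square in Q — but 163·71 = 11573 is not a perfect square (since 163 and 71 are distinct squarefree integers). Contradiction. Hence √71 ∉ Q(√163), so x^2 - 71 stays irreducible over Q(√163) and [Q(√163, √71) : Q(√163)] = 2. By the tower law, [Q(√163, √71) : Q] = 2 · 2 = 4.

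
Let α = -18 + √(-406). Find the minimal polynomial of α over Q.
m_α(x) = x^2 + 36x + 730

From α + 18 = √(-406), squaring gives (α + 18)^2 = -406, i.e. α^2 + 36α + 324 = -406, so α^2 + 36α + 730 = 0. The discriminant of x^2 + 36x + 730 is (36)^2 - 4·(730) = 1296 - 2920 = -1624, and 4·(-406) is not a perfect square in Q since -406 is squarefree and ≠ 1. Hence x^2 + 36x + 730 is irreducible over Q and is the minimal polynomial of α.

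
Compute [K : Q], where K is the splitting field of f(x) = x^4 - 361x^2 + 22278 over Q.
[K : Q] = 4

Solving the quadratic in x^2: x^2 = (361 ± √(361^2 - 4·22278))/2 = (361 ± √41209)/2 = (361 ± 203)/2, giving x^2 = 79 or x^2 = 282. So f(x) = (x^2 - 79)(x^2 - 282) and the roots of f are ±√79, ±√282. Hence the splitting field is K = Q(√79, √282). Since 79 and 282 are distinct squarefree integers > 1, their product 22278 is not a perfect square, so √282 ∉ Q(√79). By the tower law [K:Q] = [Q(√79,√282):Q(√79)] · [Q(√79):Q] = 2 · 2 = 4.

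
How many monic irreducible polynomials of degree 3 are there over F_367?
There are 16476832 monic irreducible polynomials of degree 3 over F_367

Each element of F_{367^3} that lies in no proper subfield is a root of exactly one monic irreducible of degree 3 over F_367, and each such polynomial has 3 distinct roots in F_{367^3}. By Möbius inversion the count is N_367(3) = (1/3) Σ_{d|3} μ(3/d) · 367^d = (1/3)(μ(3)·367^1 + μ(1)·367^3) = 49430496/3 = 16476832.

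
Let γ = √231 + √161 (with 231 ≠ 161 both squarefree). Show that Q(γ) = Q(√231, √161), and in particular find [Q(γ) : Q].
[Q(γ) : Q] = 4 (equivalently, Q(γ) = Q(√231, √161))

Obviously Q(γ) ⊆ Q(√231, √161), and [Q(√231, √161):Q] = 4 (since 231, 161 are distinct squarefree integers > 1 with 37191 not a perfect square). To show equality we compute the minimal polynomial of γ. From γ = √231 + √161: γ^2 = 231 + 2√(37191) + 161 = 392 + 2√(37191), so γ^2 - 392 = 2√(37191); squaring, (γ^2 - 392)^2 = 4·37191, i.e. γ^4 - 784γ^2 + 153664 - 148764 = 0, i.e. γ^4 - 784γ^2 + 4900 = 0. So γ is a root of x^4 - 784x^2 + 4900. This polynomial is irreducible over Q: it has no rational root (each ±√231 ± √161 is irrational), and any factorization into two quadratics over Q would force √(37191) ∈ Q (pairing opposite roots) or √231, √161 ∈ Q (other pairings), all impossible. Hence [Q(γ):Q] = 4 = [Q(√231, √161):Q], so Q(γ) = Q(√231, √161).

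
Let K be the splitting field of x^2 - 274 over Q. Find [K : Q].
[K : Q] = 2

f(x) = x^2 - 274 factors as (x - √274)(x + √274). The splitting field is K = Q(√274). Since 274 is squarefree and > 1, it is not a perfect square, so x^2 - 274 is irreducible over Q and [Q(√274) : Q] = 2. Hence [K : Q] = 2.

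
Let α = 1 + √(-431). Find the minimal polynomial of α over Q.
m_α(x) = x^2 - 2x + 432

From α - 1 = √(-431), squaring gives (α - 1)^2 = -431, i.e. α^2 - 2α + 1 = -431, so α^2 - 2α + 432 = 0. The discriminant of x^2 - 2x + 432 is (-2)^2 - 4·(432) = 4 - 1728 = -1724, and 4·(-431) is not a perfect square in Q since -431 is squarefree and ≠ 1. Hence x^2 - 2x + 432 is irreducible over Q and is the minimal polynomial of α.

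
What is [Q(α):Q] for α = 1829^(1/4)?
[Q(α):Q] = 4

α is a root of x^4 - 1829. By Eisenstein's criterion at the prime p = 31 (which divides the constant term 1829 but p^2 = 961 does not, since 1829 is squarefree), x^4 - 1829 is irreducible over Q. Hence [Q(α):Q] = 4.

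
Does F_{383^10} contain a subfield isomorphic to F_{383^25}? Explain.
No: F_{383^25} is not a subfield of F_{383^10}

F_{p^m} embeds in F_{p^n} iff m | n. Here 25 ∤ 10 (since 10 = 0·25 + 10 with remainder 10 ≠ 0), so F_{383^25} is not a subfield of F_{383^10}. Equivalently: if it were, the tower law would give 25 = [F_{383^25}:F_383] dividing [F_{383^10}:F_383] = 10, contradiction.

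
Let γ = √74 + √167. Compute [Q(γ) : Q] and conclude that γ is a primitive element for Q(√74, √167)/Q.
[Q(γ) : Q] = 4 (equivalently, Q(γ) = Q(√74, √167))

Obviously Q(γ) ⊆ Q(√74, √167), and [Q(√74, √167):Q] = 4 (since 74, 167 are distinct squarefree integers > 1 with 12358 not a perfect square). To show equality we compute the minimal polynomial of γ. From γ = √74 + √167: γ^2 = 74 + 2√(12358) + 167 = 241 + 2√(12358), so γ^2 - 241 = 2√(12358); squaring, (γ^2 - 241)^2 = 4·12358, i.e. γ^4 - 482γ^2 + 58081 - 49432 = 0, i.e. γ^4 - 482γ^2 + 8649 = 0. So γ is a root of x^4 - 482x^2 + 8649. This polynomial is irreducible over Q: it has no rational root (each ±√74 ± √167 is irrational), and any factorization into two quadratics over Q would force √(12358) ∈ Q (pairing opposite roots) or √74, √167 ∈ Q (other pairings), all impossible. Hence [Q(γ):Q] = 4 = [Q(√74, √167):Q], so Q(γ) = Q(√74, √167).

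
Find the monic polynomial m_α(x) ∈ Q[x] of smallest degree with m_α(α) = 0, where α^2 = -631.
m_α(x) = x^2 + 631

α satisfies α^2 + 631 = 0, so x^2 + 631 annihilates α. Since d = -631 is squarefree and ≠ 1, it is not a perfect square in Q, so x^2 + 631 has no rational root and is therefore irreducible over Q (a degree-2 polynomial over a field is irreducible iff it has no root). Hence m_α(x) = x^2 + 631.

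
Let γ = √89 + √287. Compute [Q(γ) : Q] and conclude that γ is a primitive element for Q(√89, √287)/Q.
[Q(γ) : Q] = 4 (equivalently, Q(γ) = Q(√89, √287))

Obviously Q(γ) ⊆ Q(√89, √287), and [Q(√89, √287):Q] = 4 (since 89, 287 are distinct squarefree integers > 1 with 25543 not a perfect square). To show equality we compute the minimal polynomial of γ. From γ = √89 + √287: γ^2 = 89 + 2√(25543) + 287 = 376 + 2√(25543), so γ^2 - 376 = 2√(25543); squaring, (γ^2 - 376)^2 = 4·25543, i.e. γ^4 - 752γ^2 + 141376 - 102172 = 0, i.e. γ^4 - 752γ^2 + 39204 = 0. So γ is a root of x^4 - 752x^2 + 39204. This polynomial is irreducible over Q: it has no rational root (each ±√89 ± √287 is irrational), and any factorization into two quadratics over Q would force √(25543) ∈ Q (pairing opposite roots) or √89, √287 ∈ Q (other pairings), all impossible. Hence [Q(γ):Q] = 4 = [Q(√89, √287):Q], so Q(γ) = Q(√89, √287).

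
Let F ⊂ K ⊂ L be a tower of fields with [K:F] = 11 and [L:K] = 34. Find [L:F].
[L:F] = 374

The tower law says that for any tower of field extensions F ⊂ K ⊂ L with finite degrees, [L:F] = [L:K] · [K:F]. Here this gives [L:F] = 34 · 11 = 374.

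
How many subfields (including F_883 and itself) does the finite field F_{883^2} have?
F_{883^2} has 2 subfields

The subfields of F_{p^n} are exactly the fields F_{p^d} for d | n (each is the fixed field of the unique index-d subgroup of Gal(F_{p^n}/F_p) ≅ Z/nZ). The divisors of n = 2 are {1, 2}, giving 2 subfields: F_{883^1}, F_{883^2}.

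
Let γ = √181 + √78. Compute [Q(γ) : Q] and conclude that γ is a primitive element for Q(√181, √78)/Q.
[Q(γ) : Q] = 4 (equivalently, Q(γ) = Q(√181, √78))

Obviously Q(γ) ⊆ Q(√181, √78), and [Q(√181, √78):Q] = 4 (since 181, 78 are distinct squarefree integers > 1 with 14118 not a perfect square). To show equality we compute the minimal polynomial of γ. From γ = √181 + √78: γ^2 = 181 + 2√(14118) + 78 = 259 + 2√(14118), so γ^2 - 259 = 2√(14118); squaring, (γ^2 - 259)^2 = 4·14118, i.e. γ^4 - 518γ^2 + 67081 - 56472 = 0, i.e. γ^4 - 518γ^2 + 10609 = 0. So γ is a root of x^4 - 518x^2 + 10609. This polynomial is irreducible over Q: it has no rational root (each ±√181 ± √78 is irrational), and any factorization into two quadratics over Q would force √(14118) ∈ Q (pairing opposite roots) or √181, √78 ∈ Q (other pairings), all impossible. Hence [Q(γ):Q] = 4 = [Q(√181, √78):Q], so Q(γ) = Q(√181, √78).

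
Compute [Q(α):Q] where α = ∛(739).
[Q(α):Q] = 3

The minimal polynomial of α is x^3 - 739, irreducible over Q since 739 is not a perfect cube (so x^3 - 739 has no rational root). Hence [Q(α):Q] = deg(m_α) = 3.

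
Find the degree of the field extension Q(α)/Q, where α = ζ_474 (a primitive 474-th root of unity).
[Q(α):Q] = 156

The minimal polynomial of ζ_474 over Q is the 474-th cyclotomic polynomial Φ_474(x), which is irreducible over Q and has degree φ(474) = 156. Hence [Q(α):Q] = φ(474) = 156.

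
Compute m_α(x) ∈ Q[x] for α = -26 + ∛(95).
m_α(x) = x^3 + 78x^2 + 2028x + 17481

Set β = α + 26 = ∛(95), so β^3 = 95. Then (α + 26)^3 - 95 = 0, i.e. α is a root of g(x) = (x + 26)^3 - 95 = x^3 + 78x^2 + 2028x + 17481. Since g(x) = h(x + 26) where h(x) = x^3 - 95, and h is irreducible over Q (because 95 is not a perfect cube, so h has no rational root, and a monic cubic with no rational root is irreducible), g is also irreducible (irreducibility is preserved under the substitution x → x + 26). Hence m_α(x) = x^3 + 78x^2 + 2028x + 17481.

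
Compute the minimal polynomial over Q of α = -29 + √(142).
m_α(x) = x^2 + 58x + 699

From α + 29 = √(142), squaring gives (α + 29)^2 = 142, i.e. α^2 + 58α + 841 = 142, so α^2 + 58α + 699 = 0. The discriminant of x^2 + 58x + 699 is (58)^2 - 4·(699) = 3364 - 2796 = 568, and 4·(142) is not a perfect square in Q since 142 is squarefree and ≠ 1. Hence x^2 + 58x + 699 is irreducible over Q and is the minimal polynomial of α.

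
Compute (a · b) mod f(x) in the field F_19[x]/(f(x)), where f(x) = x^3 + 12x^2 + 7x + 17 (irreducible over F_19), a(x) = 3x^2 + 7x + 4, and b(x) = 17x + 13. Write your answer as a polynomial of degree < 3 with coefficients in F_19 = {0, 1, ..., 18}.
a · b ≡ 2x^2 + 11x + 2 (mod f(x))

Multiply in F_19[x]: a(x)·b(x) = (3x^2 + 7x + 4)·(17x + 13) = 13x^3 + 6x^2 + 7x + 14. This has degree ≥ 3, so divide by f(x) over F_19: 13x^3 + 6x^2 + 7x + 14 = (13)·(x^3 + 12x^2 + 7x + 17) + (2x^2 + 11x + 2). Hence a·b ≡ 2x^2 + 11x + 2 (mod f). (F_19[x]/(f) is a field with 19^3 = 6859 elements since f is irreducible of degree 3.)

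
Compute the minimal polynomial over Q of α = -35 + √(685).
m_α(x) = x^2 + 70x + 540

From α + 35 = √(685), squaring gives (α + 35)^2 = 685, i.e. α^2 + 70α + 1225 = 685, so α^2 + 70α + 540 = 0. The discriminant of x^2 + 70x + 540 is (70)^2 - 4·(540) = 4900 - 2160 = 2740, and 4·(685) is not a perfect square in Q since 685 is squarefree and ≠ 1. Hence x^2 + 70x + 540 is irreducible over Q and is the minimal polynomial of α.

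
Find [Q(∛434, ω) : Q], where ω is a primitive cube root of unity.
[Q(∛434, ω) : Q] = 6

[Q(∛434):Q] = 3 (min poly x^3 - 434, irreducible since 434 is not a perfect cube). [Q(ω):Q] = 2 (min poly x^2 + x + 1). Since Q(∛434) ⊂ R and ω ∉ R, we have ω ∉ Q(∛434), so x^2 + x + 1 remains irreducible over Q(∛434) and [Q(∛434, ω) : Q(∛434)] = 2. By the tower law, [Q(∛434, ω) : Q] = 3 · 2 = 6. (In fact Q(∛434, ω) is the splitting field of x^3 - 434 over Q.)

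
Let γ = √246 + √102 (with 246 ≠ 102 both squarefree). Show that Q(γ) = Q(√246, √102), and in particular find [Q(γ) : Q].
[Q(γ) : Q] = 4 (equivalently, Q(γ) = Q(√246, √102))

Obviously Q(γ) ⊆ Q(√246, √102), and [Q(√246, √102):Q] = 4 (since 246, 102 are distinct squarefree integers > 1 with 25092 not a perfect square). To show equality we compute the minimal polynomial of γ. From γ = √246 + √102: γ^2 = 246 + 2√(25092) + 102 = 348 + 2√(25092), so γ^2 - 348 = 2√(25092); squaring, (γ^2 - 348)^2 = 4·25092, i.e. γ^4 - 696γ^2 + 121104 - 100368 = 0, i.e. γ^4 - 696γ^2 + 20736 = 0. So γ is a root of x^4 - 696x^2 + 20736. This polynomial is irreducible over Q: it has no rational root (each ±√246 ± √102 is irrational), and any factorization into two quadratics over Q would force √(25092) ∈ Q (pairing opposite roots) or √246, √102 ∈ Q (other pairings), all impossible. Hence [Q(γ):Q] = 4 = [Q(√246, √102):Q], so Q(γ) = Q(√246, √102).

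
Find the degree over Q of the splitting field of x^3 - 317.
[K : Q] = 6

The roots of x^3 - 317 are ∛317, ω∛317, ω^2∛317 where ω = e^(2πi/3) is a primitive cube root of unity, so K = Q(∛317, ω). Now [Q(∛317):Q] = 3 (since 317 is not a perfect cube, x^3 - 317 is irreducible) and [Q(ω):Q] = 2. Both 2 and 3 divide [K:Q], and [K:Q] ≤ 3·2 = 6, so [K:Q] = 6. (Equivalently: Q(∛317) ⊂ R but ω ∉ R, so [K : Q(∛317)] = 2.)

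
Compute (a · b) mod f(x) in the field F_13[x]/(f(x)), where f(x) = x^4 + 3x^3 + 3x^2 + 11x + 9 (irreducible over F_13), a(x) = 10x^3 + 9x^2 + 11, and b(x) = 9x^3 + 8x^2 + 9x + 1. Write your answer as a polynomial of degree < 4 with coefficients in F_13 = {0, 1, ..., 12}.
a · b ≡ x^3 + 11x^2 + 10x + 3 (mod f(x))

Multiply in F_13[x]: a(x)·b(x) = (10x^3 + 9x^2 + 11)·(9x^3 + 8x^2 + 9x + 1) = 12x^6 + 5x^5 + 6x^4 + 8x^3 + 6x^2 + 8x + 11. This has degree ≥ 4, so divide by f(x) over F_13: 12x^6 + 5x^5 + 6x^4 + 8x^3 + 6x^2 + 8x + 11 = (12x^2 + 8x + 11)·(x^4 + 3x^3 + 3x^2 + 11x + 9) + (x^3 + 11x^2 + 10x + 3). Hence a·b ≡ x^3 + 11x^2 + 10x + 3 (mod f). (F_13[x]/(f) is a field with 13^4 = 28561 elements since f is irreducible of degree 4.)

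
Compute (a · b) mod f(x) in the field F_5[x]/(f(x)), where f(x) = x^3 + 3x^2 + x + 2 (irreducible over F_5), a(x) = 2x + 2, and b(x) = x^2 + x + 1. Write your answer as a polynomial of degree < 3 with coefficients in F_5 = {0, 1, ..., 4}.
a · b ≡ 3x^2 + 2x + 3 (mod f(x))

Multiply in F_5[x]: a(x)·b(x) = (2x + 2)·(x^2 + x + 1) = 2x^3 + 4x^2 + 4x + 2. This has degree ≥ 3, so divide by f(x) over F_5: 2x^3 + 4x^2 + 4x + 2 = (2)·(x^3 + 3x^2 + x + 2) + (3x^2 + 2x + 3). Hence a·b ≡ 3x^2 + 2x + 3 (mod f). (F_5[x]/(f) is a field with 5^3 = 125 elements since f is irreducible of degree 3.)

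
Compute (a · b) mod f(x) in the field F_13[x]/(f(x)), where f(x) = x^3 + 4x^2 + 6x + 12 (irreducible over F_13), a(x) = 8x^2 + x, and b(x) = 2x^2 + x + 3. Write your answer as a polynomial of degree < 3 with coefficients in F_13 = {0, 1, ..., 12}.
a · b ≡ 2x^2 + 5x + 11 (mod f(x))

Multiply in F_13[x]: a(x)·b(x) = (8x^2 + x)·(2x^2 + x + 3) = 3x^4 + 10x^3 + 12x^2 + 3x. This has degree ≥ 3, so divide by f(x) over F_13: 3x^4 + 10x^3 + 12x^2 + 3x = (3x + 11)·(x^3 + 4x^2 + 6x + 12) + (2x^2 + 5x + 11). Hence a·b ≡ 2x^2 + 5x + 11 (mod f). (F_13[x]/(f) is a field with 13^3 = 2197 elements since f is irreducible of degree 3.)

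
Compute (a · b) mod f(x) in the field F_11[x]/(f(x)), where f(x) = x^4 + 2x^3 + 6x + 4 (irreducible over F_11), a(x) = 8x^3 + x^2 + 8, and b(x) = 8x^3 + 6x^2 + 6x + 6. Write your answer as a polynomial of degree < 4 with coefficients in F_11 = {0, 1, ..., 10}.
a · b ≡ 9x^3 + 10x^2 + 6x + 4 (mod f(x))

Multiply in F_11[x]: a(x)·b(x) = (8x^3 + x^2 + 8)·(8x^3 + 6x^2 + 6x + 6) = 9x^6 + x^5 + 10x^4 + 8x^3 + 10x^2 + 4x + 4. This has degree ≥ 4, so divide by f(x) over F_11: 9x^6 + x^5 + 10x^4 + 8x^3 + 10x^2 + 4x + 4 = (9x^2 + 5x)·(x^4 + 2x^3 + 6x + 4) + (9x^3 + 10x^2 + 6x + 4). Hence a·b ≡ 9x^3 + 10x^2 + 6x + 4 (mod f). (F_11[x]/(f) is a field with 11^4 = 14641 elements since f is irreducible of degree 4.)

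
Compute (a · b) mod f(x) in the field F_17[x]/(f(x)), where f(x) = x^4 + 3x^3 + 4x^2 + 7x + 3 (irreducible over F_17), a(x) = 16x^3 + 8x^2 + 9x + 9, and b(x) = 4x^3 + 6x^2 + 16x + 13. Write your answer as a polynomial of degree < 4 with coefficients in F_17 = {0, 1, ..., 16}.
a · b ≡ x^3 + 15x^2 + 3 (mod f(x))

Multiply in F_17[x]: a(x)·b(x) = (16x^3 + 8x^2 + 9x + 9)·(4x^3 + 6x^2 + 16x + 13) = 13x^6 + 9x^5 + x^3 + 13x^2 + 6x + 15. This has degree ≥ 4, so divide by f(x) over F_17: 13x^6 + 9x^5 + x^3 + 13x^2 + 6x + 15 = (13x^2 + 4x + 4)·(x^4 + 3x^3 + 4x^2 + 7x + 3) + (x^3 + 15x^2 + 3). Hence a·b ≡ x^3 + 15x^2 + 3 (mod f). (F_17[x]/(f) is a field with 17^4 = 83521 elements since f is irreducible of degree 4.)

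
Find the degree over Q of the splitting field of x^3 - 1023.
[K : Q] = 6

The roots of x^3 - 1023 are ∛1023, ω∛1023, ω^2∛1023 where ω = e^(2πi/3) is a primitive cube root of unity, so K = Q(∛1023, ω). Now [Q(∛1023):Q] = 3 (since 1023 is not a perfect cube, x^3 - 1023 is irreducible) and [Q(ω):Q] = 2. Both 2 and 3 divide [K:Q], and [K:Q] ≤ 3·2 = 6, so [K:Q] = 6. (Equivalently: Q(∛1023) ⊂ R but ω ∉ R, so [K : Q(∛1023)] = 2.)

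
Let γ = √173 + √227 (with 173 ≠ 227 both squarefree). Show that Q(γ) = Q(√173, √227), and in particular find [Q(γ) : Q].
[Q(γ) : Q] = 4 (equivalently, Q(γ) = Q(√173, √227))

Obviously Q(γ) ⊆ Q(√173, √227), and [Q(√173, √227):Q] = 4 (since 173, 227 are distinct squarefree integers > 1 with 39271 not a perfect square). To show equality we compute the minimal polynomial of γ. From γ = √173 + √227: γ^2 = 173 + 2√(39271) + 227 = 400 + 2√(39271), so γ^2 - 400 = 2√(39271); squaring, (γ^2 - 400)^2 = 4·39271, i.e. γ^4 - 800γ^2 + 160000 - 157084 = 0, i.e. γ^4 - 800γ^2 + 2916 = 0. So γ is a root of x^4 - 800x^2 + 2916. This polynomial is irreducible over Q: it has no rational root (each ±√173 ± √227 is irrational), and any factorization into two quadratics over Q would force √(39271) ∈ Q (pairing opposite roots) or √173, √227 ∈ Q (other pairings), all impossible. Hence [Q(γ):Q] = 4 = [Q(√173, √227):Q], so Q(γ) = Q(√173, √227).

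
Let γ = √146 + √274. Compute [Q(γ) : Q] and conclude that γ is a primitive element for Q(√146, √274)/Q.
[Q(γ) : Q] = 4 (equivalently, Q(γ) = Q(√146, √274))

Obviously Q(γ) ⊆ Q(√146, √274), and [Q(√146, √274):Q] = 4 (since 146, 274 are distinct squarefree integers > 1 with 40004 not a perfect square). To show equality we compute the minimal polynomial of γ. From γ = √146 + √274: γ^2 = 146 + 2√(40004) + 274 = 420 + 2√(40004), so γ^2 - 420 = 2√(40004); squaring, (γ^2 - 420)^2 = 4·40004, i.e. γ^4 - 840γ^2 + 176400 - 160016 = 0, i.e. γ^4 - 840γ^2 + 16384 = 0. So γ is a root of x^4 - 840x^2 + 16384. This polynomial is irreducible over Q: it has no rational root (each ±√146 ± √274 is irrational), and any factorization into two quadratics over Q would force √(40004) ∈ Q (pairing opposite roots) or √146, √274 ∈ Q (other pairings), all impossible. Hence [Q(γ):Q] = 4 = [Q(√146, √274):Q], so Q(γ) = Q(√146, √274).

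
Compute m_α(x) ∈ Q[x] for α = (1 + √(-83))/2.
m_α(x) = x^2 - x + 21

From 2α - 1 = √(-83), squaring gives (2α - 1)^2 = -83, i.e. 4α^2 - 4α + 1 = -83, so α^2 - α + (1 + 83)/4 = 0. Since -83 ≡ 1 (mod 4), (1 + 83)/4 = 21 ∈ Z. The polynomial x^2 - x + 21 has discriminant 1 - 4·(21) = -83, which is not a perfect square in Q (d = -83 is squarefree and ≠ 1), so x^2 - x + 21 is irreducible over Q. It is the minimal polynomial of α.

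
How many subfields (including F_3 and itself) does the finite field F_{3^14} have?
F_{3^14} has 4 subfields

The subfields of F_{p^n} are exactly the fields F_{p^d} for d | n (each is the fixed field of the unique index-d subgroup of Gal(F_{p^n}/F_p) ≅ Z/nZ). The divisors of n = 14 are {1, 2, 7, 14}, giving 4 subfields: F_{3^1}, F_{3^2}, F_{3^7}, F_{3^14}.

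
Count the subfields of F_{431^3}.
F_{431^3} has 2 subfields

The subfields of F_{p^n} are exactly the fields F_{p^d} for d | n (each is the fixed field of the unique index-d subgroup of Gal(F_{p^n}/F_p) ≅ Z/nZ). The divisors of n = 3 are {1, 3}, giving 2 subfields: F_{431^1}, F_{431^3}.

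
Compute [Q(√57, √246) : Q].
[Q(√57, √246) : Q] = 4

[Q(√57):Q] = 2 (min poly x^2 - 57, irreducible since 57 is squarefree > 1). For the top step, suppose √246 ∈ Q(√57), say √246 = c + d√57 with c, d ∈ Q. Squaring: 246 = c^2 + 57d^2 + 2cd√57. Since √57 ∉ Q this forces 2cd = 0. If d = 0 then √246 = c ∈ Q, contradicting 246 squarefree > 1. If c = 0 then 246 = 57d^2, so 57·246 = (57d)^2 is a perfect square in Q — but 57·246 = 14022 is not a perfect square (since 57 and 246 are distinct squarefree integers). Contradiction. Hence √246 ∉ Q(√57), so x^2 - 246 stays irreducible over Q(√57) and [Q(√57, √246) : Q(√57)] = 2. By the tower law, [Q(√57, √246) : Q] = 2 · 2 = 4.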